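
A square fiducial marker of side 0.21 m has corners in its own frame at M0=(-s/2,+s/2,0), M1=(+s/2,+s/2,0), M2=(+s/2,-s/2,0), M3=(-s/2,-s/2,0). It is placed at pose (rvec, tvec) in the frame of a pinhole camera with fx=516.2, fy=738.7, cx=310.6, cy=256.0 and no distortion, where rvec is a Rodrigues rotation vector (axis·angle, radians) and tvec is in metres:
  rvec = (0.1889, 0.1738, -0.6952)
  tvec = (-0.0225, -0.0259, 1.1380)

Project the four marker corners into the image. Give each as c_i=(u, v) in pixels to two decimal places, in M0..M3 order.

c0=(295.81, 330.25) c1=(367.82, 248.28) c2=(305.27, 142.31) c3=(234.29, 230.27)

Intrinsics K: fx=516.2, fy=738.7, cx=310.6, cy=256.0
Marker side s = 0.21 m; corners in marker frame (Z=0):
  M0 = (-0.1050, +0.1050, 0)
  M1 = (+0.1050, +0.1050, 0)
  M2 = (+0.1050, -0.1050, 0)
  M3 = (-0.1050, -0.1050, 0)
rvec = (0.1889, 0.1738, -0.6952), |rvec| = θ = 0.74108 rad = 42.460°
Rodrigues: sinθ=0.67508, 1−cosθ=0.26226; R = I + sinθ·[k]× + (1−cosθ)·[k]×²:
    [+0.75478 +0.64897 +0.09561]
    [-0.61761 +0.75217 -0.22978]
    [-0.22103 +0.11438 +0.96854]
t = (-0.0225, -0.0259, 1.1380) m
M0: Pc = R·M0+t = (-0.03361, +0.11793, +1.17322); u = 516.2·(-0.03361)/1.17322 + 310.6 = 295.8119, v = 738.7·(+0.11793)/1.17322 + 256.0 = 330.2511
M1: Pc = R·M1+t = (+0.12489, -0.01177, +1.12680); u = 516.2·(+0.12489)/1.12680 + 310.6 = 367.8153, v = 738.7·(-0.01177)/1.12680 + 256.0 = 248.2827
M2: Pc = R·M2+t = (-0.01139, -0.16973, +1.10278); u = 516.2·(-0.01139)/1.10278 + 310.6 = 305.2687, v = 738.7·(-0.16973)/1.10278 + 256.0 = 142.3081
M3: Pc = R·M3+t = (-0.16989, -0.04003, +1.14920); u = 516.2·(-0.16989)/1.14920 + 310.6 = 234.2866, v = 738.7·(-0.04003)/1.14920 + 256.0 = 230.2701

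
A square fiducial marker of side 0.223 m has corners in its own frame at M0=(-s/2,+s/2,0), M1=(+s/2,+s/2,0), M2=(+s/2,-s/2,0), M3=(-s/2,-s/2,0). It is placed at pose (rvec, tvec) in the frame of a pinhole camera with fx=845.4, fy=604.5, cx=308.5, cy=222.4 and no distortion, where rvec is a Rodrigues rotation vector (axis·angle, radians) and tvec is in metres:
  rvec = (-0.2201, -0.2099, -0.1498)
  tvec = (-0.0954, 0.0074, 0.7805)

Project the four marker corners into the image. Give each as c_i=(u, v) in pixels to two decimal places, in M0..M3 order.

Intrinsics K: fx=845.4, fy=604.5, cx=308.5, cy=222.4
Marker side s = 0.223 m; corners in marker frame (Z=0):
  M0 = (-0.1115, +0.1115, 0)
  M1 = (+0.1115, +0.1115, 0)
  M2 = (+0.1115, -0.1115, 0)
  M3 = (-0.1115, -0.1115, 0)
rvec = (-0.2201, -0.2099, -0.1498), |rvec| = θ = 0.33903 rad = 19.425°
Rodrigues: sinθ=0.33257, 1−cosθ=0.05692; R = I + sinθ·[k]× + (1−cosθ)·[k]×²:
    [+0.96707 +0.16983 -0.18957]
    [-0.12407 +0.96490 +0.23148]
    [+0.22223 -0.20034 +0.95419]
t = (-0.0954, 0.0074, 0.7805) m
M0: Pc = R·M0+t = (-0.18429, +0.12882, +0.73338); u = 845.4·(-0.18429)/0.73338 + 308.5 = 96.0589, v = 604.5·(+0.12882)/0.73338 + 222.4 = 328.5809
M1: Pc = R·M1+t = (+0.03136, +0.10115, +0.78294); u = 845.4·(+0.03136)/0.78294 + 308.5 = 342.3657, v = 604.5·(+0.10115)/0.78294 + 222.4 = 300.4986
M2: Pc = R·M2+t = (-0.00651, -0.11402, +0.82762); u = 845.4·(-0.00651)/0.82762 + 308.5 = 301.8527, v = 604.5·(-0.11402)/0.82762 + 222.4 = 139.1189
M3: Pc = R·M3+t = (-0.22216, -0.08635, +0.77806); u = 845.4·(-0.22216)/0.77806 + 308.5 = 67.1080, v = 604.5·(-0.08635)/0.77806 + 222.4 = 155.3099

c0=(96.06, 328.58) c1=(342.37, 300.50) c2=(301.85, 139.12) c3=(67.11, 155.31)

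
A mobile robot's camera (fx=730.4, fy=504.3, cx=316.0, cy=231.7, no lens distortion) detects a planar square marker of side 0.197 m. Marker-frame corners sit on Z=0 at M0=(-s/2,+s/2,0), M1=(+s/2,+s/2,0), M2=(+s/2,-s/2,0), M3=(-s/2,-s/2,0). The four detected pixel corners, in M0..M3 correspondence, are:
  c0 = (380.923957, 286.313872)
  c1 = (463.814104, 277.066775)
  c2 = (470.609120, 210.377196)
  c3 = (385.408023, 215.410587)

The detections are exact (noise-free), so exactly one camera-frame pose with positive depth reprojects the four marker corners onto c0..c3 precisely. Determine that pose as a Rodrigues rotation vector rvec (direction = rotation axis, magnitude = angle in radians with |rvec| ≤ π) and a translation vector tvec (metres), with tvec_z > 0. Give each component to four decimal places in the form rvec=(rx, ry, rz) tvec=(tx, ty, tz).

Intrinsics K: fx=730.4, fy=504.3, cx=316.0, cy=231.7
Marker side s = 0.197 m; corners in marker frame (Z=0):
  M0 = (-0.0985, +0.0985, 0)
  M1 = (+0.0985, +0.0985, 0)
  M2 = (+0.0985, -0.0985, 0)
  M3 = (-0.0985, -0.0985, 0)
Detected image corners:
  c0 = (380.923957, 286.313872) px
  c1 = (463.814104, 277.066775) px
  c2 = (470.609120, 210.377196) px
  c3 = (385.408023, 215.410587) px
Planar DLT: solve 8×8 A·h = b for H (H[2,2]=1):
  H  [+565.85853 +39.87832 +426.50026]
  H  [+44.61671 +388.82852 +247.72429]
  H  [+0.32768 +0.16156 +1.00000]
B = K⁻¹H; ‖b₁‖=0.715445, ‖b₂‖=0.715445; λ = 2/(‖b₁‖+‖b₂‖) = 1.397731, sign → tz>0 ⇒ λ=+1.397731
r₁ = λ·B[:,0] = (+0.88471,-0.08677,+0.45800); r₂ = λ·B[:,1] = (-0.02139,+0.97393,+0.22582)
r₃ = r₁×r₂ = (-0.46566,-0.20958,+0.85979); SVD([r₁ r₂ r₃]) → R = UVᵀ:
  R  [+0.88471 -0.02139 -0.46566]
  R  [-0.08677 +0.97393 -0.20958]
  R  [+0.45800 +0.22582 +0.85979]
t = (+0.21146, +0.04441, +1.39773) m
tr R = 2.718429; θ = arccos((tr R − 1)/2) = 0.537064 rad = 30.772°
axis k = ((R−Rᵀ)₃₂, (R−Rᵀ)₁₃, (R−Rᵀ)₂₁) / (2 sinθ) = (+0.425517, -0.902692, -0.063898)
rvec = θ·k = (+0.228530, -0.484804, -0.034317)

rvec=(0.2285, -0.4848, -0.0343) tvec=(0.2115, 0.0444, 1.3977)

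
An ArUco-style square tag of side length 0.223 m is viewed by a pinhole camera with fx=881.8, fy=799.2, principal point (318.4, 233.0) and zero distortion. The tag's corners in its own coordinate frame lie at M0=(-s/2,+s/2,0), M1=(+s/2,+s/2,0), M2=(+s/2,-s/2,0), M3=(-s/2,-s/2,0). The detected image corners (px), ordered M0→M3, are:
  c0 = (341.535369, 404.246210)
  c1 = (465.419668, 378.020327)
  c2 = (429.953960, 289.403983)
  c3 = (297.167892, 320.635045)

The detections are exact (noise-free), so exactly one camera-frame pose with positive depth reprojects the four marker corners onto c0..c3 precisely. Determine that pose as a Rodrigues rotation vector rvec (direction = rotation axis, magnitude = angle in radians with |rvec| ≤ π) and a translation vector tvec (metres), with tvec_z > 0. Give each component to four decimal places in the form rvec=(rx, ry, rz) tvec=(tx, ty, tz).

rvec=(0.5856, 0.1263, -0.3261) tvec=(0.1080, 0.2149, 1.4677)

Intrinsics K: fx=881.8, fy=799.2, cx=318.4, cy=233.0
Marker side s = 0.223 m; corners in marker frame (Z=0):
  M0 = (-0.1115, +0.1115, 0)
  M1 = (+0.1115, +0.1115, 0)
  M2 = (+0.1115, -0.1115, 0)
  M3 = (-0.1115, -0.1115, 0)
Detected image corners:
  c0 = (341.535369, 404.246210) px
  c1 = (465.419668, 378.020327) px
  c2 = (429.953960, 289.403983) px
  c3 = (297.167892, 320.635045) px
Planar DLT: solve 8×8 A·h = b for H (H[2,2]=1):
  H  [+520.19595 +315.56058 +383.29293]
  H  [-177.85295 +509.63746 +350.00953]
  H  [-0.14212 +0.35525 +1.00000]
B = K⁻¹H; ‖b₁‖=0.681316, ‖b₂‖=0.681316; λ = 2/(‖b₁‖+‖b₂‖) = 1.467748, sign → tz>0 ⇒ λ=+1.467748
r₁ = λ·B[:,0] = (+0.94118,-0.26581,-0.20860); r₂ = λ·B[:,1] = (+0.33697,+0.78394,+0.52142)
r₃ = r₁×r₂ = (+0.02493,-0.56105,+0.82741); SVD([r₁ r₂ r₃]) → R = UVᵀ:
  R  [+0.94118 +0.33697 +0.02493]
  R  [-0.26581 +0.78394 -0.56105]
  R  [-0.20860 +0.52142 +0.82741]
t = (+0.10801, +0.21489, +1.46775) m
tr R = 2.552537; θ = arccos((tr R − 1)/2) = 0.682072 rad = 39.080°
axis k = ((R−Rᵀ)₃₂, (R−Rᵀ)₁₃, (R−Rᵀ)₂₁) / (2 sinθ) = (+0.858553, +0.185227, -0.478097)
rvec = θ·k = (+0.585595, +0.126338, -0.326097)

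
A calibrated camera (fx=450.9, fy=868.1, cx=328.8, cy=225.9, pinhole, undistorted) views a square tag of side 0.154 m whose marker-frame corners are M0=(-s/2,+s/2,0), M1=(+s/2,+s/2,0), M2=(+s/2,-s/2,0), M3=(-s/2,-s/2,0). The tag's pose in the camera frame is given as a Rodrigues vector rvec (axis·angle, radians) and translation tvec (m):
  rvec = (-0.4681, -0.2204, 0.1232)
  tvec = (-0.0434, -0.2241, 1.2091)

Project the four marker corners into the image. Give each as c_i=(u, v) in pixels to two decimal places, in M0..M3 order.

c0=(280.91, 99.52) c1=(338.68, 121.39) c2=(341.83, 33.20) c3=(287.45, 10.57)

Intrinsics K: fx=450.9, fy=868.1, cx=328.8, cy=225.9
Marker side s = 0.154 m; corners in marker frame (Z=0):
  M0 = (-0.0770, +0.0770, 0)
  M1 = (+0.0770, +0.0770, 0)
  M2 = (+0.0770, -0.0770, 0)
  M3 = (-0.0770, -0.0770, 0)
rvec = (-0.4681, -0.2204, 0.1232), |rvec| = θ = 0.53186 rad = 30.473°
Rodrigues: sinθ=0.50713, 1−cosθ=0.13813; R = I + sinθ·[k]× + (1−cosθ)·[k]×²:
    [+0.96887 -0.06709 -0.23832]
    [+0.16785 +0.88559 +0.43308]
    [+0.18199 -0.45960 +0.86928]
t = (-0.0434, -0.2241, 1.2091) m
M0: Pc = R·M0+t = (-0.12317, -0.16883, +1.15970); u = 450.9·(-0.12317)/1.15970 + 328.8 = 280.9109, v = 868.1·(-0.16883)/1.15970 + 225.9 = 99.5177
M1: Pc = R·M1+t = (+0.02604, -0.14299, +1.18772); u = 450.9·(+0.02604)/1.18772 + 328.8 = 338.6844, v = 868.1·(-0.14299)/1.18772 + 225.9 = 121.3932
M2: Pc = R·M2+t = (+0.03637, -0.27937, +1.25850); u = 450.9·(+0.03637)/1.25850 + 328.8 = 341.8304, v = 868.1·(-0.27937)/1.25850 + 225.9 = 33.1970
M3: Pc = R·M3+t = (-0.11284, -0.30521, +1.23048); u = 450.9·(-0.11284)/1.23048 + 328.8 = 287.4518, v = 868.1·(-0.30521)/1.23048 + 225.9 = 10.5710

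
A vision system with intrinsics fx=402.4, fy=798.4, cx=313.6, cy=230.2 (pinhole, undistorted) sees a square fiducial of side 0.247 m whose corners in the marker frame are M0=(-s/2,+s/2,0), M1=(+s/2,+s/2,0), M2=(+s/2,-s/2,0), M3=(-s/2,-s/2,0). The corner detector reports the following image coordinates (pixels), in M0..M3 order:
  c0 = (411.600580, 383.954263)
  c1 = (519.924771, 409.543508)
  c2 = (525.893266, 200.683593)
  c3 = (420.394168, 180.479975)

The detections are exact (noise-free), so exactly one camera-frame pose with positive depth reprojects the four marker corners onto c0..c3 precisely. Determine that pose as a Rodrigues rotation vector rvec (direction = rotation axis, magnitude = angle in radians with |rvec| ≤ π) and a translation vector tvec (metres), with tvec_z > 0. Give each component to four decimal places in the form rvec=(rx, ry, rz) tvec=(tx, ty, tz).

rvec=(-0.1132, 0.0831, 0.1087) tvec=(0.3678, 0.0739, 0.9531)

Intrinsics K: fx=402.4, fy=798.4, cx=313.6, cy=230.2
Marker side s = 0.247 m; corners in marker frame (Z=0):
  M0 = (-0.1235, +0.1235, 0)
  M1 = (+0.1235, +0.1235, 0)
  M2 = (+0.1235, -0.1235, 0)
  M3 = (-0.1235, -0.1235, 0)
Detected image corners:
  c0 = (411.600580, 383.954263) px
  c1 = (519.924771, 409.543508) px
  c2 = (525.893266, 200.683593) px
  c3 = (420.394168, 180.479975) px
Planar DLT: solve 8×8 A·h = b for H (H[2,2]=1):
  H  [+389.02436 -83.19110 +468.88984]
  H  [+65.18632 +801.25344 +292.08976]
  H  [-0.09316 -0.11341 +1.00000]
B = K⁻¹H; ‖b₁‖=1.049159, ‖b₂‖=1.049159; λ = 2/(‖b₁‖+‖b₂‖) = 0.953145, sign → tz>0 ⇒ λ=+0.953145
r₁ = λ·B[:,0] = (+0.99067,+0.10342,-0.08880); r₂ = λ·B[:,1] = (-0.11281,+0.98772,-0.10810)
r₃ = r₁×r₂ = (+0.07653,+0.11711,+0.99017); SVD([r₁ r₂ r₃]) → R = UVᵀ:
  R  [+0.99067 -0.11281 +0.07653]
  R  [+0.10342 +0.98772 +0.11711]
  R  [-0.08880 -0.10810 +0.99017]
t = (+0.36783, +0.07389, +0.95314) m
tr R = 2.968551; θ = arccos((tr R − 1)/2) = 0.177572 rad = 10.174°
axis k = ((R−Rᵀ)₃₂, (R−Rᵀ)₁₃, (R−Rᵀ)₂₁) / (2 sinθ) = (-0.637477, +0.467978, +0.612062)
rvec = θ·k = (-0.113198, +0.083100, +0.108685)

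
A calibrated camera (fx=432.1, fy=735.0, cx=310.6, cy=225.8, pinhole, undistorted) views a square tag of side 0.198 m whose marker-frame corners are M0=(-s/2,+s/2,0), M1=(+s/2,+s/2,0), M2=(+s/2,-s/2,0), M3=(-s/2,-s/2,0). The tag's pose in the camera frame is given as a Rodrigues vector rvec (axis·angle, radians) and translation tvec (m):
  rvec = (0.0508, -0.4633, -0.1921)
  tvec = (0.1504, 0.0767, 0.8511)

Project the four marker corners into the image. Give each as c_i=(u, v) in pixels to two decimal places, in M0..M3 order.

Intrinsics K: fx=432.1, fy=735.0, cx=310.6, cy=225.8
Marker side s = 0.198 m; corners in marker frame (Z=0):
  M0 = (-0.0990, +0.0990, 0)
  M1 = (+0.0990, +0.0990, 0)
  M2 = (+0.0990, -0.0990, 0)
  M3 = (-0.0990, -0.0990, 0)
rvec = (0.0508, -0.4633, -0.1921), |rvec| = θ = 0.50411 rad = 28.884°
Rodrigues: sinθ=0.48303, 1−cosθ=0.12440; R = I + sinθ·[k]× + (1−cosθ)·[k]×²:
    [+0.87687 +0.17255 -0.44870]
    [-0.19559 +0.98067 -0.00511]
    [+0.43915 +0.09224 +0.89367]
t = (0.1504, 0.0767, 0.8511) m
M0: Pc = R·M0+t = (+0.08067, +0.19315, +0.81676); u = 432.1·(+0.08067)/0.81676 + 310.6 = 353.2792, v = 735.0·(+0.19315)/0.81676 + 225.8 = 399.6157
M1: Pc = R·M1+t = (+0.25429, +0.15442, +0.90371); u = 432.1·(+0.25429)/0.90371 + 310.6 = 432.1874, v = 735.0·(+0.15442)/0.90371 + 225.8 = 351.3951
M2: Pc = R·M2+t = (+0.22013, -0.03975, +0.88544); u = 432.1·(+0.22013)/0.88544 + 310.6 = 418.0232, v = 735.0·(-0.03975)/0.88544 + 225.8 = 192.8040
M3: Pc = R·M3+t = (+0.04651, -0.00102, +0.79849); u = 432.1·(+0.04651)/0.79849 + 310.6 = 335.7677, v = 735.0·(-0.00102)/0.79849 + 225.8 = 224.8579

c0=(353.28, 399.62) c1=(432.19, 351.40) c2=(418.02, 192.80) c3=(335.77, 224.86)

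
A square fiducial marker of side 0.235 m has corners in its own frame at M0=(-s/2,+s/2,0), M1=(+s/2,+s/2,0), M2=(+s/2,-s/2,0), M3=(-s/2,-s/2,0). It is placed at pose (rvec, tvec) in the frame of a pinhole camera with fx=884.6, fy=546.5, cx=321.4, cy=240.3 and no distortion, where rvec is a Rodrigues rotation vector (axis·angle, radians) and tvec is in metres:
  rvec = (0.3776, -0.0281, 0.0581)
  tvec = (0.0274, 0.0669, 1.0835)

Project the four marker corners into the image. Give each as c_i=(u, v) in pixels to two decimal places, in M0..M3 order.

Intrinsics K: fx=884.6, fy=546.5, cx=321.4, cy=240.3
Marker side s = 0.235 m; corners in marker frame (Z=0):
  M0 = (-0.1175, +0.1175, 0)
  M1 = (+0.1175, +0.1175, 0)
  M2 = (+0.1175, -0.1175, 0)
  M3 = (-0.1175, -0.1175, 0)
rvec = (0.3776, -0.0281, 0.0581), |rvec| = θ = 0.38308 rad = 21.949°
Rodrigues: sinθ=0.37377, 1−cosθ=0.07248; R = I + sinθ·[k]× + (1−cosθ)·[k]×²:
    [+0.99794 -0.06193 -0.01658]
    [+0.05145 +0.92791 -0.36924]
    [+0.03825 +0.36763 +0.92919]
t = (0.0274, 0.0669, 1.0835) m
M0: Pc = R·M0+t = (-0.09714, +0.16988, +1.12220); u = 884.6·(-0.09714)/1.12220 + 321.4 = 244.8311, v = 546.5·(+0.16988)/1.12220 + 240.3 = 323.0318
M1: Pc = R·M1+t = (+0.13738, +0.18197, +1.13119); u = 884.6·(+0.13738)/1.13119 + 321.4 = 428.8334, v = 546.5·(+0.18197)/1.13119 + 240.3 = 328.2154
M2: Pc = R·M2+t = (+0.15194, -0.03608, +1.04480); u = 884.6·(+0.15194)/1.04480 + 321.4 = 450.0389, v = 546.5·(-0.03608)/1.04480 + 240.3 = 221.4256
M3: Pc = R·M3+t = (-0.08258, -0.04817, +1.03581); u = 884.6·(-0.08258)/1.03581 + 321.4 = 250.8739, v = 546.5·(-0.04817)/1.03581 + 240.3 = 214.8828

c0=(244.83, 323.03) c1=(428.83, 328.22) c2=(450.04, 221.43) c3=(250.87, 214.88)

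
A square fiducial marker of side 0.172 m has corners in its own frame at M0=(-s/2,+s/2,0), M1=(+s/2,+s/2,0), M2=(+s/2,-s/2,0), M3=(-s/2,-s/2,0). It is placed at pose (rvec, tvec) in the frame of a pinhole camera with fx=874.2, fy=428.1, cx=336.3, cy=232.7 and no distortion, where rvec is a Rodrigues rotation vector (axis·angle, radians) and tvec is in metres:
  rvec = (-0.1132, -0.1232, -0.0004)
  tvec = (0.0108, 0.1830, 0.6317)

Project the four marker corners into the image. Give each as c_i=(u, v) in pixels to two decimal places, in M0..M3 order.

c0=(230.62, 420.25) c1=(470.05, 414.76) c2=(464.38, 297.13) c3=(232.12, 298.52)

Intrinsics K: fx=874.2, fy=428.1, cx=336.3, cy=232.7
Marker side s = 0.172 m; corners in marker frame (Z=0):
  M0 = (-0.0860, +0.0860, 0)
  M1 = (+0.0860, +0.0860, 0)
  M2 = (+0.0860, -0.0860, 0)
  M3 = (-0.0860, -0.0860, 0)
rvec = (-0.1132, -0.1232, -0.0004), |rvec| = θ = 0.16731 rad = 9.586°
Rodrigues: sinθ=0.16653, 1−cosθ=0.01396; R = I + sinθ·[k]× + (1−cosθ)·[k]×²:
    [+0.99243 +0.00736 -0.12260]
    [+0.00656 +0.99361 +0.11270]
    [+0.12265 -0.11265 +0.98604]
t = (0.0108, 0.1830, 0.6317) m
M0: Pc = R·M0+t = (-0.07392, +0.26789, +0.61146); u = 874.2·(-0.07392)/0.61146 + 336.3 = 230.6231, v = 428.1·(+0.26789)/0.61146 + 232.7 = 420.2531
M1: Pc = R·M1+t = (+0.09678, +0.26901, +0.63256); u = 874.2·(+0.09678)/0.63256 + 336.3 = 470.0522, v = 428.1·(+0.26901)/0.63256 + 232.7 = 414.7618
M2: Pc = R·M2+t = (+0.09552, +0.09811, +0.65194); u = 874.2·(+0.09552)/0.65194 + 336.3 = 464.3807, v = 428.1·(+0.09811)/0.65194 + 232.7 = 297.1274
M3: Pc = R·M3+t = (-0.07518, +0.09699, +0.63084); u = 874.2·(-0.07518)/0.63084 + 336.3 = 232.1158, v = 428.1·(+0.09699)/0.63084 + 232.7 = 298.5163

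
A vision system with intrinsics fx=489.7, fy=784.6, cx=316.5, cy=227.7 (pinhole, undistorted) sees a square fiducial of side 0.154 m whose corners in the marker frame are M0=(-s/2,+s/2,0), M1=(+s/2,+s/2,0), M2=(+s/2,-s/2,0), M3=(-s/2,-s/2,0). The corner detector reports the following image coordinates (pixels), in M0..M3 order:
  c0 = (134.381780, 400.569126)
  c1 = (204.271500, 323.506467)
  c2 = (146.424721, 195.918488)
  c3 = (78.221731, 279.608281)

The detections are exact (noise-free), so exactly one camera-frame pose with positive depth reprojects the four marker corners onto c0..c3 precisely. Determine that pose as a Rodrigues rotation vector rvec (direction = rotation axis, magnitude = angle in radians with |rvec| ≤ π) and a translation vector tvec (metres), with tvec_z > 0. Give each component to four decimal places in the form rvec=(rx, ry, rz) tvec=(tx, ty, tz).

Intrinsics K: fx=489.7, fy=784.6, cx=316.5, cy=227.7
Marker side s = 0.154 m; corners in marker frame (Z=0):
  M0 = (-0.0770, +0.0770, 0)
  M1 = (+0.0770, +0.0770, 0)
  M2 = (+0.0770, -0.0770, 0)
  M3 = (-0.0770, -0.0770, 0)
Detected image corners:
  c0 = (134.381780, 400.569126) px
  c1 = (204.271500, 323.506467) px
  c2 = (146.424721, 195.918488) px
  c3 = (78.221731, 279.608281) px
Planar DLT: solve 8×8 A·h = b for H (H[2,2]=1):
  H  [+407.17917 +381.71085 +140.22911]
  H  [-609.54424 +831.37031 +301.20302]
  H  [-0.29262 +0.08296 +1.00000]
B = K⁻¹H; ‖b₁‖=1.267318, ‖b₂‖=1.267318; λ = 2/(‖b₁‖+‖b₂‖) = 0.789068, sign → tz>0 ⇒ λ=+0.789068
r₁ = λ·B[:,0] = (+0.80533,-0.54601,-0.23090); r₂ = λ·B[:,1] = (+0.57276,+0.81711,+0.06546)
r₃ = r₁×r₂ = (+0.15293,-0.18496,+0.97077); SVD([r₁ r₂ r₃]) → R = UVᵀ:
  R  [+0.80533 +0.57276 +0.15293]
  R  [-0.54601 +0.81711 -0.18496]
  R  [-0.23090 +0.06546 +0.97077]
t = (-0.28403, +0.07392, +0.78907) m
tr R = 2.593215; θ = arccos((tr R − 1)/2) = 0.649134 rad = 37.193°
axis k = ((R−Rᵀ)₃₂, (R−Rᵀ)₁₃, (R−Rᵀ)₂₁) / (2 sinθ) = (+0.207133, +0.317480, -0.925366)
rvec = θ·k = (+0.134457, +0.206087, -0.600686)

rvec=(0.1345, 0.2061, -0.6007) tvec=(-0.2840, 0.0739, 0.7891)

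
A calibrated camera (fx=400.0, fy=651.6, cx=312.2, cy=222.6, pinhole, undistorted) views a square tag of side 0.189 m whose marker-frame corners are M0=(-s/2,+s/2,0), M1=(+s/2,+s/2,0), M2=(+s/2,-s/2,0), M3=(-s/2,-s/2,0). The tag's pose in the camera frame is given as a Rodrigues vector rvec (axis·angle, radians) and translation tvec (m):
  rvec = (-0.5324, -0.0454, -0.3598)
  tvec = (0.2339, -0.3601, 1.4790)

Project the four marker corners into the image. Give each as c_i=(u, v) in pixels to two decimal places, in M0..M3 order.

c0=(362.39, 106.12) c1=(410.49, 80.60) c2=(387.52, 25.01) c3=(341.98, 48.04)

Intrinsics K: fx=400.0, fy=651.6, cx=312.2, cy=222.6
Marker side s = 0.189 m; corners in marker frame (Z=0):
  M0 = (-0.0945, +0.0945, 0)
  M1 = (+0.0945, +0.0945, 0)
  M2 = (+0.0945, -0.0945, 0)
  M3 = (-0.0945, -0.0945, 0)
rvec = (-0.5324, -0.0454, -0.3598), |rvec| = θ = 0.64418 rad = 36.909°
Rodrigues: sinθ=0.60054, 1−cosθ=0.20041; R = I + sinθ·[k]× + (1−cosθ)·[k]×²:
    [+0.93648 +0.34710 +0.05019]
    [-0.32375 +0.80059 +0.50422]
    [+0.13484 -0.48845 +0.86211]
t = (0.2339, -0.3601, 1.4790) m
M0: Pc = R·M0+t = (+0.17820, -0.25385, +1.42010); u = 400.0·(+0.17820)/1.42010 + 312.2 = 362.3946, v = 651.6·(-0.25385)/1.42010 + 222.6 = 106.1234
M1: Pc = R·M1+t = (+0.35520, -0.31504, +1.44558); u = 400.0·(+0.35520)/1.44558 + 312.2 = 410.4852, v = 651.6·(-0.31504)/1.44558 + 222.6 = 80.5954
M2: Pc = R·M2+t = (+0.28960, -0.46635, +1.53790); u = 400.0·(+0.28960)/1.53790 + 312.2 = 387.5226, v = 651.6·(-0.46635)/1.53790 + 222.6 = 25.0099
M3: Pc = R·M3+t = (+0.11260, -0.40516, +1.51242); u = 400.0·(+0.11260)/1.51242 + 312.2 = 341.9805, v = 651.6·(-0.40516)/1.51242 + 222.6 = 48.0430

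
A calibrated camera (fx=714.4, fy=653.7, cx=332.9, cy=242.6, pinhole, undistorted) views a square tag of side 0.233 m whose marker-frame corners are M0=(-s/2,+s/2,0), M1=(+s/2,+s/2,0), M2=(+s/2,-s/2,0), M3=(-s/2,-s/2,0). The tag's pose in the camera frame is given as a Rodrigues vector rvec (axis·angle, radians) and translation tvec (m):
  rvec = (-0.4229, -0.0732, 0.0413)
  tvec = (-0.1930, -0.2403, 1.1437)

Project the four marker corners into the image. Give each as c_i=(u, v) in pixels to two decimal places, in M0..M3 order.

c0=(128.14, 158.17) c1=(281.22, 166.91) c2=(288.79, 57.21) c3=(148.20, 47.83)

Intrinsics K: fx=714.4, fy=653.7, cx=332.9, cy=242.6
Marker side s = 0.233 m; corners in marker frame (Z=0):
  M0 = (-0.1165, +0.1165, 0)
  M1 = (+0.1165, +0.1165, 0)
  M2 = (+0.1165, -0.1165, 0)
  M3 = (-0.1165, -0.1165, 0)
rvec = (-0.4229, -0.0732, 0.0413), |rvec| = θ = 0.43117 rad = 24.704°
Rodrigues: sinθ=0.41793, 1−cosθ=0.09152; R = I + sinθ·[k]× + (1−cosθ)·[k]×²:
    [+0.99652 -0.02479 -0.07955]
    [+0.05527 +0.91111 +0.40843]
    [+0.06235 -0.41141 +0.90932]
t = (-0.1930, -0.2403, 1.1437) m
M0: Pc = R·M0+t = (-0.31198, -0.14059, +1.08851); u = 714.4·(-0.31198)/1.08851 + 332.9 = 128.1417, v = 653.7·(-0.14059)/1.08851 + 242.6 = 158.1665
M1: Pc = R·M1+t = (-0.07979, -0.12772, +1.10304); u = 714.4·(-0.07979)/1.10304 + 332.9 = 281.2204, v = 653.7·(-0.12772)/1.10304 + 242.6 = 166.9108
M2: Pc = R·M2+t = (-0.07402, -0.34001, +1.19889); u = 714.4·(-0.07402)/1.19889 + 332.9 = 288.7946, v = 653.7·(-0.34001)/1.19889 + 242.6 = 57.2109
M3: Pc = R·M3+t = (-0.30621, -0.35288, +1.18436); u = 714.4·(-0.30621)/1.18436 + 332.9 = 148.1985, v = 653.7·(-0.35288)/1.18436 + 242.6 = 47.8286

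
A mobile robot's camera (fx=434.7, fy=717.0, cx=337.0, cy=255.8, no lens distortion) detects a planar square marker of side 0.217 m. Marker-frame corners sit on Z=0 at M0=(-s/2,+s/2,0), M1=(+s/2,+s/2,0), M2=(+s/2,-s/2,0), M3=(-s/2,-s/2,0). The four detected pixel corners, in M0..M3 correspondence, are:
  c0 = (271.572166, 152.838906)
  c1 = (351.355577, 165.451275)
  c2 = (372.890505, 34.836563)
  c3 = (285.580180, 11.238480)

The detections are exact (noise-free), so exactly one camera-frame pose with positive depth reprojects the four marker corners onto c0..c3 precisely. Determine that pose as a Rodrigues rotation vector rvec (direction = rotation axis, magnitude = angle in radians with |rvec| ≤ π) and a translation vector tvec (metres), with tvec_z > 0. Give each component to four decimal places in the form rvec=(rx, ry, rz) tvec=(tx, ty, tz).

rvec=(0.5859, -0.3151, 0.1472) tvec=(-0.0391, -0.2424, 1.0803)

Intrinsics K: fx=434.7, fy=717.0, cx=337.0, cy=255.8
Marker side s = 0.217 m; corners in marker frame (Z=0):
  M0 = (-0.1085, +0.1085, 0)
  M1 = (+0.1085, +0.1085, 0)
  M2 = (+0.1085, -0.1085, 0)
  M3 = (-0.1085, -0.1085, 0)
Detected image corners:
  c0 = (271.572166, 152.838906) px
  c1 = (351.355577, 165.451275) px
  c2 = (372.890505, 34.836563) px
  c3 = (285.580180, 11.238480) px
Planar DLT: solve 8×8 A·h = b for H (H[2,2]=1):
  H  [+482.77483 +71.51262 +321.28220]
  H  [+110.17104 +670.16444 +94.94316]
  H  [+0.30801 +0.48069 +1.00000]
B = K⁻¹H; ‖b₁‖=0.925655, ‖b₂‖=0.925655; λ = 2/(‖b₁‖+‖b₂‖) = 1.080316, sign → tz>0 ⇒ λ=+1.080316
r₁ = λ·B[:,0] = (+0.94183,+0.04728,+0.33275); r₂ = λ·B[:,1] = (-0.22486,+0.82448,+0.51930)
r₃ = r₁×r₂ = (-0.24979,-0.56391,+0.78715); SVD([r₁ r₂ r₃]) → R = UVᵀ:
  R  [+0.94183 -0.22486 -0.24979]
  R  [+0.04728 +0.82448 -0.56391]
  R  [+0.33275 +0.51930 +0.78715]
t = (-0.03906, -0.24237, +1.08032) m
tr R = 2.553465; θ = arccos((tr R − 1)/2) = 0.681335 rad = 39.038°
axis k = ((R−Rᵀ)₃₂, (R−Rᵀ)₁₃, (R−Rᵀ)₂₁) / (2 sinθ) = (+0.859918, -0.462456, +0.216045)
rvec = θ·k = (+0.585892, -0.315087, +0.147199)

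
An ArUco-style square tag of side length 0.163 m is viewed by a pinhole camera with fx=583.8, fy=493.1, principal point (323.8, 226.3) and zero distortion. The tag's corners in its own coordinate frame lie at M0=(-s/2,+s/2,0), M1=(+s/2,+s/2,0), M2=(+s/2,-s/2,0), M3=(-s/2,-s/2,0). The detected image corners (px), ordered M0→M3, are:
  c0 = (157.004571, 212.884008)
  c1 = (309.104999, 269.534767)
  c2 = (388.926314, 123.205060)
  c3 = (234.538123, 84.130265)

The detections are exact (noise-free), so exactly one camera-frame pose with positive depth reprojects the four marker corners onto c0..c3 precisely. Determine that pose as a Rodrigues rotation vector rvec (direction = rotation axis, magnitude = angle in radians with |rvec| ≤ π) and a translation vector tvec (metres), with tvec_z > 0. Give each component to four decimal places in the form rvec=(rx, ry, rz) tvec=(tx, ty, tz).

rvec=(-0.2135, 0.3345, 0.4026) tvec=(-0.0487, -0.0596, 0.5184)

Intrinsics K: fx=583.8, fy=493.1, cx=323.8, cy=226.3
Marker side s = 0.163 m; corners in marker frame (Z=0):
  M0 = (-0.0815, +0.0815, 0)
  M1 = (+0.0815, +0.0815, 0)
  M2 = (+0.0815, -0.0815, 0)
  M3 = (-0.0815, -0.0815, 0)
Detected image corners:
  c0 = (157.004571, 212.884008) px
  c1 = (309.104999, 269.534767) px
  c2 = (388.926314, 123.205060) px
  c3 = (234.538123, 84.130265) px
Planar DLT: solve 8×8 A·h = b for H (H[2,2]=1):
  H  [+751.75656 -554.14018 +268.91680]
  H  [+173.12031 +795.28674 +169.61005]
  H  [-0.69217 -0.26378 +1.00000]
B = K⁻¹H; ‖b₁‖=1.928882, ‖b₂‖=1.928882; λ = 2/(‖b₁‖+‖b₂‖) = 0.518435, sign → tz>0 ⇒ λ=+0.518435
r₁ = λ·B[:,0] = (+0.86662,+0.34670,-0.35885); r₂ = λ·B[:,1] = (-0.41625,+0.89891,-0.13675)
r₃ = r₁×r₂ = (+0.27516,+0.26788,+0.92332); SVD([r₁ r₂ r₃]) → R = UVᵀ:
  R  [+0.86662 -0.41625 +0.27516]
  R  [+0.34670 +0.89891 +0.26788]
  R  [-0.35885 -0.13675 +0.92332]
t = (-0.04874, -0.05960, +0.51844) m
tr R = 2.688851; θ = arccos((tr R − 1)/2) = 0.565305 rad = 32.390°
axis k = ((R−Rᵀ)₃₂, (R−Rᵀ)₁₃, (R−Rᵀ)₂₁) / (2 sinθ) = (-0.377689, +0.591783, +0.712140)
rvec = θ·k = (-0.213509, +0.334538, +0.402576)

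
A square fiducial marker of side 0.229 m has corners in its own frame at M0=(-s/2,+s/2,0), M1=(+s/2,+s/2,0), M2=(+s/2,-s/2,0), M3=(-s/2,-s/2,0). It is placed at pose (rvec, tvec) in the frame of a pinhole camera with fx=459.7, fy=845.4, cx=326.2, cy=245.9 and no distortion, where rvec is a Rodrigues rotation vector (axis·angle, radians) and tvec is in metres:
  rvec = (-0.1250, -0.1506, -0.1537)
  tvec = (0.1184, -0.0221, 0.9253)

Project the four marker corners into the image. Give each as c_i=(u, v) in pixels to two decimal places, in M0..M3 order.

c0=(339.06, 346.59) c1=(449.08, 312.96) c2=(428.00, 112.67) c3=(320.23, 137.45)

Intrinsics K: fx=459.7, fy=845.4, cx=326.2, cy=245.9
Marker side s = 0.229 m; corners in marker frame (Z=0):
  M0 = (-0.1145, +0.1145, 0)
  M1 = (+0.1145, +0.1145, 0)
  M2 = (+0.1145, -0.1145, 0)
  M3 = (-0.1145, -0.1145, 0)
rvec = (-0.1250, -0.1506, -0.1537), |rvec| = θ = 0.24886 rad = 14.258°
Rodrigues: sinθ=0.24629, 1−cosθ=0.03081; R = I + sinθ·[k]× + (1−cosθ)·[k]×²:
    [+0.97697 +0.16148 -0.13949]
    [-0.14275 +0.98048 +0.13523]
    [+0.15861 -0.11220 +0.98095]
t = (0.1184, -0.0221, 0.9253) m
M0: Pc = R·M0+t = (+0.02503, +0.10651, +0.89429); u = 459.7·(+0.02503)/0.89429 + 326.2 = 339.0648, v = 845.4·(+0.10651)/0.89429 + 245.9 = 346.5869
M1: Pc = R·M1+t = (+0.24875, +0.07382, +0.93061); u = 459.7·(+0.24875)/0.93061 + 326.2 = 449.0775, v = 845.4·(+0.07382)/0.93061 + 245.9 = 312.9598
M2: Pc = R·M2+t = (+0.21177, -0.15071, +0.95631); u = 459.7·(+0.21177)/0.95631 + 326.2 = 428.0000, v = 845.4·(-0.15071)/0.95631 + 245.9 = 112.6686
M3: Pc = R·M3+t = (-0.01195, -0.11802, +0.91999); u = 459.7·(-0.01195)/0.91999 + 326.2 = 320.2276, v = 845.4·(-0.11802)/0.91999 + 245.9 = 137.4490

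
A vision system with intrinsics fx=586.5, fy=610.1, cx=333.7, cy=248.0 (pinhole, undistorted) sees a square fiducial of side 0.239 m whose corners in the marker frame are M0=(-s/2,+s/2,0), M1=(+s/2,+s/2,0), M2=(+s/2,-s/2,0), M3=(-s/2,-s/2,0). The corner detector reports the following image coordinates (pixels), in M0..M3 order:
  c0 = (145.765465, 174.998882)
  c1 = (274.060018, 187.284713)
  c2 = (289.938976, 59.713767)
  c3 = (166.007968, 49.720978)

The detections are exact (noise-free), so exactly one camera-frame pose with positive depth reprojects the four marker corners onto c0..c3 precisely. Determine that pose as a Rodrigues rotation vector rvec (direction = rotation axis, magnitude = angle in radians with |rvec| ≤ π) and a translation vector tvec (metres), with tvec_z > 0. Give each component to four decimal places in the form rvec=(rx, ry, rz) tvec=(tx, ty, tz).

rvec=(-0.1717, 0.0595, 0.1034) tvec=(-0.2137, -0.2344, 1.0892)

Intrinsics K: fx=586.5, fy=610.1, cx=333.7, cy=248.0
Marker side s = 0.239 m; corners in marker frame (Z=0):
  M0 = (-0.1195, +0.1195, 0)
  M1 = (+0.1195, +0.1195, 0)
  M2 = (+0.1195, -0.1195, 0)
  M3 = (-0.1195, -0.1195, 0)
Detected image corners:
  c0 = (145.765465, 174.998882) px
  c1 = (274.060018, 187.284713) px
  c2 = (289.938976, 59.713767) px
  c3 = (166.007968, 49.720978) px
Planar DLT: solve 8×8 A·h = b for H (H[2,2]=1):
  H  [+513.85039 -109.28750 +218.63917]
  H  [+39.16731 +510.81096 +116.72706]
  H  [-0.06235 -0.15370 +1.00000]
B = K⁻¹H; ‖b₁‖=0.918110, ‖b₂‖=0.918110; λ = 2/(‖b₁‖+‖b₂‖) = 1.089194, sign → tz>0 ⇒ λ=+1.089194
r₁ = λ·B[:,0] = (+0.99291,+0.09753,-0.06791); r₂ = λ·B[:,1] = (-0.10771,+0.97999,-0.16741)
r₃ = r₁×r₂ = (+0.05022,+0.17354,+0.98355); SVD([r₁ r₂ r₃]) → R = UVᵀ:
  R  [+0.99291 -0.10771 +0.05022]
  R  [+0.09753 +0.97999 +0.17354]
  R  [-0.06791 -0.16741 +0.98355]
t = (-0.21368, -0.23436, +1.08919) m
tr R = 2.956445; θ = arccos((tr R − 1)/2) = 0.209078 rad = 11.979°
axis k = ((R−Rᵀ)₃₂, (R−Rᵀ)₁₃, (R−Rᵀ)₂₁) / (2 sinθ) = (-0.821328, +0.284571, +0.494408)
rvec = θ·k = (-0.171721, +0.059498, +0.103370)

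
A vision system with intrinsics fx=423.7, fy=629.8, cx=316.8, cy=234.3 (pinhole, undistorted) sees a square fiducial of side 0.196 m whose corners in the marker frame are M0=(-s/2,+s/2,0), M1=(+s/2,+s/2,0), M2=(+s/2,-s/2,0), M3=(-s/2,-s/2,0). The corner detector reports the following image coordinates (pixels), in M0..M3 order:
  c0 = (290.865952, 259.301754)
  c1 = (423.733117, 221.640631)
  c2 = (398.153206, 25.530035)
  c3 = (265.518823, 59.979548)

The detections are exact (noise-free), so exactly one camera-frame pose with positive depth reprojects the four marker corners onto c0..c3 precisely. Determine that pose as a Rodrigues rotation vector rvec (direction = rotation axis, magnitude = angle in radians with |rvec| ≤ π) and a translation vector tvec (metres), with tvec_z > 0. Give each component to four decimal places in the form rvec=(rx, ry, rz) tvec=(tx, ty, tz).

rvec=(-0.0192, -0.0465, -0.1874) tvec=(0.0408, -0.0904, 0.6120)

Intrinsics K: fx=423.7, fy=629.8, cx=316.8, cy=234.3
Marker side s = 0.196 m; corners in marker frame (Z=0):
  M0 = (-0.0980, +0.0980, 0)
  M1 = (+0.0980, +0.0980, 0)
  M2 = (+0.0980, -0.0980, 0)
  M3 = (-0.0980, -0.0980, 0)
Detected image corners:
  c0 = (290.865952, 259.301754) px
  c1 = (423.733117, 221.640631) px
  c2 = (398.153206, 25.530035) px
  c3 = (265.518823, 59.979548) px
Planar DLT: solve 8×8 A·h = b for H (H[2,2]=1):
  H  [+704.34629 +121.64963 +345.04844]
  H  [-172.82012 +1005.29490 +141.24176]
  H  [+0.07850 -0.02400 +1.00000]
B = K⁻¹H; ‖b₁‖=1.634051, ‖b₂‖=1.634051; λ = 2/(‖b₁‖+‖b₂‖) = 0.611976, sign → tz>0 ⇒ λ=+0.611976
r₁ = λ·B[:,0] = (+0.98141,-0.18580,+0.04804); r₂ = λ·B[:,1] = (+0.18669,+0.98231,-0.01469)
r₃ = r₁×r₂ = (-0.04446,+0.02338,+0.99874); SVD([r₁ r₂ r₃]) → R = UVᵀ:
  R  [+0.98141 +0.18669 -0.04446]
  R  [-0.18580 +0.98231 +0.02338]
  R  [+0.04804 -0.01469 +0.99874]
t = (+0.04080, -0.09042, +0.61198) m
tr R = 2.962459; θ = arccos((tr R − 1)/2) = 0.194059 rad = 11.119°
axis k = ((R−Rᵀ)₃₂, (R−Rᵀ)₁₃, (R−Rᵀ)₂₁) / (2 sinθ) = (-0.098719, -0.239828, -0.965783)
rvec = θ·k = (-0.019157, -0.046541, -0.187419)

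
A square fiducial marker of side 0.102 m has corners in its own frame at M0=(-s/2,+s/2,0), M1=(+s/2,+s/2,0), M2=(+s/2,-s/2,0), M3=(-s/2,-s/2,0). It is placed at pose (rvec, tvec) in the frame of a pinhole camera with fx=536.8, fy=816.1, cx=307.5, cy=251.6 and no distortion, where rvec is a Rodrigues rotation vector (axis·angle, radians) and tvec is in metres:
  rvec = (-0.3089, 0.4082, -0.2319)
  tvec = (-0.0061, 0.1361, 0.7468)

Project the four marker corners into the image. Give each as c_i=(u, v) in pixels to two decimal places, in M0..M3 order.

c0=(276.23, 467.50) c1=(343.34, 445.49) c2=(330.05, 333.04) c3=(266.52, 359.24)

Intrinsics K: fx=536.8, fy=816.1, cx=307.5, cy=251.6
Marker side s = 0.102 m; corners in marker frame (Z=0):
  M0 = (-0.0510, +0.0510, 0)
  M1 = (+0.0510, +0.0510, 0)
  M2 = (+0.0510, -0.0510, 0)
  M3 = (-0.0510, -0.0510, 0)
rvec = (-0.3089, 0.4082, -0.2319), |rvec| = θ = 0.56198 rad = 32.199°
Rodrigues: sinθ=0.53286, 1−cosθ=0.15380; R = I + sinθ·[k]× + (1−cosθ)·[k]×²:
    [+0.89267 +0.15848 +0.42193]
    [-0.28129 +0.92734 +0.24680]
    [-0.35217 -0.33899 +0.87239]
t = (-0.0061, 0.1361, 0.7468) m
M0: Pc = R·M0+t = (-0.04354, +0.19774, +0.74747); u = 536.8·(-0.04354)/0.74747 + 307.5 = 276.2290, v = 816.1·(+0.19774)/0.74747 + 251.6 = 467.4956
M1: Pc = R·M1+t = (+0.04751, +0.16905, +0.71155); u = 536.8·(+0.04751)/0.71155 + 307.5 = 343.3408, v = 816.1·(+0.16905)/0.71155 + 251.6 = 445.4874
M2: Pc = R·M2+t = (+0.03134, +0.07446, +0.74613); u = 536.8·(+0.03134)/0.74613 + 307.5 = 330.0500, v = 816.1·(+0.07446)/0.74613 + 251.6 = 333.0425
M3: Pc = R·M3+t = (-0.05971, +0.10315, +0.78205); u = 536.8·(-0.05971)/0.78205 + 307.5 = 266.5159, v = 816.1·(+0.10315)/0.78205 + 251.6 = 359.2425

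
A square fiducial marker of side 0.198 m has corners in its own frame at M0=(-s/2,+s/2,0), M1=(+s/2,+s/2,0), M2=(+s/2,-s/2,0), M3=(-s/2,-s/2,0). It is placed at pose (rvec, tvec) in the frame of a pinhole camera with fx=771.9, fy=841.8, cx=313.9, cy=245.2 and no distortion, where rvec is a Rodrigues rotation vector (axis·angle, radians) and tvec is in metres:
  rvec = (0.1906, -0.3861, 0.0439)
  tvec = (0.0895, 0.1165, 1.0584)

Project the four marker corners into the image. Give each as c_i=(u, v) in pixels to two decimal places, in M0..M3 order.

Intrinsics K: fx=771.9, fy=841.8, cx=313.9, cy=245.2
Marker side s = 0.198 m; corners in marker frame (Z=0):
  M0 = (-0.0990, +0.0990, 0)
  M1 = (+0.0990, +0.0990, 0)
  M2 = (+0.0990, -0.0990, 0)
  M3 = (-0.0990, -0.0990, 0)
rvec = (0.1906, -0.3861, 0.0439), |rvec| = θ = 0.43281 rad = 24.798°
Rodrigues: sinθ=0.41943, 1−cosθ=0.09221; R = I + sinθ·[k]× + (1−cosθ)·[k]×²:
    [+0.92567 -0.07877 -0.37004]
    [+0.00632 +0.98117 -0.19305]
    [+0.37828 +0.17636 +0.90874]
t = (0.0895, 0.1165, 1.0584) m
M0: Pc = R·M0+t = (-0.00994, +0.21301, +1.03841); u = 771.9·(-0.00994)/1.03841 + 313.9 = 306.5116, v = 841.8·(+0.21301)/1.03841 + 245.2 = 417.8794
M1: Pc = R·M1+t = (+0.17334, +0.21426, +1.11331); u = 771.9·(+0.17334)/1.11331 + 313.9 = 434.0857, v = 841.8·(+0.21426)/1.11331 + 245.2 = 407.2081
M2: Pc = R·M2+t = (+0.18894, +0.01999, +1.07839); u = 771.9·(+0.18894)/1.07839 + 313.9 = 449.1408, v = 841.8·(+0.01999)/1.07839 + 245.2 = 260.8041
M3: Pc = R·M3+t = (+0.00566, +0.01874, +1.00349); u = 771.9·(+0.00566)/1.00349 + 313.9 = 318.2510, v = 841.8·(+0.01874)/1.00349 + 245.2 = 260.9195

c0=(306.51, 417.88) c1=(434.09, 407.21) c2=(449.14, 260.80) c3=(318.25, 260.92)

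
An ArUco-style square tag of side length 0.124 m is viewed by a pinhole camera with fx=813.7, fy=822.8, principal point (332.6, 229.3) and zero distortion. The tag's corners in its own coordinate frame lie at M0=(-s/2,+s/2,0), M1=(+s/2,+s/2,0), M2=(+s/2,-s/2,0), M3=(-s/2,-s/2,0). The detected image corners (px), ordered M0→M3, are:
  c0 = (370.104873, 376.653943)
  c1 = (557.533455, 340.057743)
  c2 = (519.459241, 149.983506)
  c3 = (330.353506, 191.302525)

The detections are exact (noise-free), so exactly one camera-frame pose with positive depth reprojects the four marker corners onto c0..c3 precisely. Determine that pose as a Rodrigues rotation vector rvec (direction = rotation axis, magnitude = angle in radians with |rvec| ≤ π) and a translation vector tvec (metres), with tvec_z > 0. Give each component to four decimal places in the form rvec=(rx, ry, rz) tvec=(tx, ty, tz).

Intrinsics K: fx=813.7, fy=822.8, cx=332.6, cy=229.3
Marker side s = 0.124 m; corners in marker frame (Z=0):
  M0 = (-0.0620, +0.0620, 0)
  M1 = (+0.0620, +0.0620, 0)
  M2 = (+0.0620, -0.0620, 0)
  M3 = (-0.0620, -0.0620, 0)
Detected image corners:
  c0 = (370.104873, 376.653943) px
  c1 = (557.533455, 340.057743) px
  c2 = (519.459241, 149.983506) px
  c3 = (330.353506, 191.302525) px
Planar DLT: solve 8×8 A·h = b for H (H[2,2]=1):
  H  [+1438.13723 +362.36809 +443.44233]
  H  [-361.72396 +1542.45701 +265.35199]
  H  [-0.18026 +0.10910 +1.00000]
B = K⁻¹H; ‖b₁‖=1.890427, ‖b₂‖=1.890427; λ = 2/(‖b₁‖+‖b₂‖) = 0.528981, sign → tz>0 ⇒ λ=+0.528981
r₁ = λ·B[:,0] = (+0.97390,-0.20598,-0.09535); r₂ = λ·B[:,1] = (+0.21198,+0.97557,+0.05771)
r₃ = r₁×r₂ = (+0.08114,-0.07642,+0.99377); SVD([r₁ r₂ r₃]) → R = UVᵀ:
  R  [+0.97390 +0.21198 +0.08114]
  R  [-0.20598 +0.97557 -0.07642]
  R  [-0.09535 +0.05771 +0.99377]
t = (+0.07206, +0.02318, +0.52898) m
tr R = 2.943236; θ = arccos((tr R − 1)/2) = 0.238819 rad = 13.683°
axis k = ((R−Rᵀ)₃₂, (R−Rᵀ)₁₃, (R−Rᵀ)₂₁) / (2 sinθ) = (+0.283507, +0.373043, -0.883438)
rvec = θ·k = (+0.067707, +0.089090, -0.210982)

rvec=(0.0677, 0.0891, -0.2110) tvec=(0.0721, 0.0232, 0.5290)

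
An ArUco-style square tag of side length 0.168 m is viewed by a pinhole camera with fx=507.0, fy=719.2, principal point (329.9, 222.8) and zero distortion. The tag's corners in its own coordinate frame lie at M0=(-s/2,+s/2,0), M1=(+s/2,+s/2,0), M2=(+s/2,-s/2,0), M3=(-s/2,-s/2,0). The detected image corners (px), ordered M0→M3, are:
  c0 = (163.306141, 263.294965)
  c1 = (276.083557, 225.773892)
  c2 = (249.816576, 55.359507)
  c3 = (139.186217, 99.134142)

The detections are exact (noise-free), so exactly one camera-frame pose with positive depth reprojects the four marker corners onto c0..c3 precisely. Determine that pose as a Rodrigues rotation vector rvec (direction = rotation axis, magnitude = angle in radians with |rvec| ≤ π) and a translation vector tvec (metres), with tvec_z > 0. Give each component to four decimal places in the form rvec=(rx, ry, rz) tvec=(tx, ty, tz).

Intrinsics K: fx=507.0, fy=719.2, cx=329.9, cy=222.8
Marker side s = 0.168 m; corners in marker frame (Z=0):
  M0 = (-0.0840, +0.0840, 0)
  M1 = (+0.0840, +0.0840, 0)
  M2 = (+0.0840, -0.0840, 0)
  M3 = (-0.0840, -0.0840, 0)
Detected image corners:
  c0 = (163.306141, 263.294965) px
  c1 = (276.083557, 225.773892) px
  c2 = (249.816576, 55.359507) px
  c3 = (139.186217, 99.134142) px
Planar DLT: solve 8×8 A·h = b for H (H[2,2]=1):
  H  [+615.72550 +137.22370 +205.92035]
  H  [-280.22724 +985.59212 +160.86795]
  H  [-0.23731 -0.06089 +1.00000]
B = K⁻¹H; ‖b₁‖=1.424792, ‖b₂‖=1.424792; λ = 2/(‖b₁‖+‖b₂‖) = 0.701857, sign → tz>0 ⇒ λ=+0.701857
r₁ = λ·B[:,0] = (+0.96075,-0.22187,-0.16656); r₂ = λ·B[:,1] = (+0.21777,+0.97506,-0.04274)
r₃ = r₁×r₂ = (+0.17188,+0.00479,+0.98511); SVD([r₁ r₂ r₃]) → R = UVᵀ:
  R  [+0.96075 +0.21777 +0.17188]
  R  [-0.22187 +0.97506 +0.00479]
  R  [-0.16656 -0.04274 +0.98511]
t = (-0.17163, -0.06044, +0.70186) m
tr R = 2.920915; θ = arccos((tr R − 1)/2) = 0.282156 rad = 16.166°
axis k = ((R−Rᵀ)₃₂, (R−Rᵀ)₁₃, (R−Rᵀ)₂₁) / (2 sinθ) = (-0.085340, +0.607772, -0.789513)
rvec = θ·k = (-0.024079, +0.171486, -0.222766)

rvec=(-0.0241, 0.1715, -0.2228) tvec=(-0.1716, -0.0604, 0.7019)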